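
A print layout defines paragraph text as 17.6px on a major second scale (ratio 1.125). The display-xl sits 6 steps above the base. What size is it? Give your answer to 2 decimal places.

35.68px

Every step multiplies by the scale ratio.
17.6 × 1.125⁶ = 17.6 × 2.02729 ≈ 35.68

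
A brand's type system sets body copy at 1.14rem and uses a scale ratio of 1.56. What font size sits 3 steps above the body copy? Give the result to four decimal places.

4.3279rem

1.14 × 1.56³ = 1.14 × 3.79642 ≈ 4.3279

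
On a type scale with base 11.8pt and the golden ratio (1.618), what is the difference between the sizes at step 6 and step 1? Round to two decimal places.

Step 1: 11.8 × 1.618 = 19.0924pt
Step 6: 11.8 × 1.618⁶ = 211.7157pt
Difference: 211.7157 − 19.0924 = 192.6233pt

192.62pt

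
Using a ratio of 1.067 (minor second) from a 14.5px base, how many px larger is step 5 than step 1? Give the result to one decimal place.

4.6px

Step 1: 14.5 × 1.067 = 15.471px
Step 5: 14.5 × 1.067⁵ = 20.053px
Difference: 20.053 − 15.471 = 4.582px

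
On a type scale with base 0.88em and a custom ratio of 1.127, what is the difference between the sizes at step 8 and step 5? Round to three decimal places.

Step 5: 0.88 × 1.127⁵ = 1.59993em
Step 8: 0.88 × 1.127⁸ = 2.29020em
Difference: 2.29020 − 1.59993 = 0.69027em

0.690em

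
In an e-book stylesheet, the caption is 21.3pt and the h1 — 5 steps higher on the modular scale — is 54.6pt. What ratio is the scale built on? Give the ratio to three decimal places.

The ratio satisfies 21.3 × r⁵ = 54.6, so r = (54.6 / 21.3)^(1/5).
r = 2.5634^(1/5) ≈ 1.2072

1.207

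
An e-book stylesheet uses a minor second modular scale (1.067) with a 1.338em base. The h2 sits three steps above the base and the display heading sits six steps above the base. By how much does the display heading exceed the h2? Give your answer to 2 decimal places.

Step 3: 1.338 × 1.067³ = 1.6254em
Step 6: 1.338 × 1.067⁶ = 1.9744em
Difference: 1.9744 − 1.6254 = 0.3490em

0.35em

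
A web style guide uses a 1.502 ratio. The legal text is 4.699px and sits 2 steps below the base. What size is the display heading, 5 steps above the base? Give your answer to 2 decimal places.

The gap is 5 − (-2) = 7 steps, so the factor is 1.502^7.
4.699 × 1.502⁷ = 4.699 × 17.24605 ≈ 81.039

81.04px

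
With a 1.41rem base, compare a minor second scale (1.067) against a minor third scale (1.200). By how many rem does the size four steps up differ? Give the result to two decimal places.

1.10rem

Minor second: 1.41 × 1.067⁴ = 1.8276rem
Minor third: 1.41 × 1.200⁴ = 2.9238rem
Difference: 2.9238 − 1.8276 = 1.0962rem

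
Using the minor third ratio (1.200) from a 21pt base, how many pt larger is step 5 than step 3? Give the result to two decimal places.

15.97pt

Step 3: 21.0 × 1.200³ = 36.2880pt
Step 5: 21.0 × 1.200⁵ = 52.2547pt
Difference: 52.2547 − 36.2880 = 15.9667pt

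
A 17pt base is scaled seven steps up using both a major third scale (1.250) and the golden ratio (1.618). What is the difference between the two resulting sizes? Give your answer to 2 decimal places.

412.45pt

Major third: 17.0 × 1.250⁷ = 81.0623pt
Golden ratio: 17.0 × 1.618⁷ = 493.5129pt
Difference: 493.5129 − 81.0623 = 412.4506pt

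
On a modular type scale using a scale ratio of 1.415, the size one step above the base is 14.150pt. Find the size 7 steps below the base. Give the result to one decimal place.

0.9pt

14.150 ÷ 1.415⁸ = 14.150 ÷ 16.07132 ≈ 0.880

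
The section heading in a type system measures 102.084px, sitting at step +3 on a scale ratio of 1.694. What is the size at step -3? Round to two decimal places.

4.32px

Moving from step +3 to step -3 is 6 steps down, so divide by r⁶.
102.084 ÷ 1.694⁶ = 102.084 ÷ 23.63091 ≈ 4.320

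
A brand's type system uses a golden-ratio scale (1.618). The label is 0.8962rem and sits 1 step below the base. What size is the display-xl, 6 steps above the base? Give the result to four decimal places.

26.0168rem

0.8962 × 1.618⁷ = 0.8962 × 29.03017 ≈ 26.0168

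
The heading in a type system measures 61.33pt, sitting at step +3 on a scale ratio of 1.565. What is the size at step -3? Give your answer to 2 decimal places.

61.33 ÷ 1.565⁶ = 61.33 ÷ 14.69217 ≈ 4.174

4.17pt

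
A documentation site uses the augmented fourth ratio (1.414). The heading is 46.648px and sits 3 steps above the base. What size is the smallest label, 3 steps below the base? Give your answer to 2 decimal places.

5.84px

46.648 ÷ 1.414⁶ = 46.648 ÷ 7.99275 ≈ 5.836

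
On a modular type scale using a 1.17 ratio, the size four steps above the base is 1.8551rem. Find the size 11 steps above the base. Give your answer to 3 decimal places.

1.8551 × 1.17⁷ = 1.8551 × 3.00124 ≈ 5.568

5.568rem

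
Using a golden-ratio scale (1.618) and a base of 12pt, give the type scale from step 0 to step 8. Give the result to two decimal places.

Step 0: 12pt
Step 1: 12.0 × 1.618 = 19.42
Step 2: 12.0 × 1.618² = 31.42
Step 3: 12.0 × 1.618³ = 50.83
Step 4: 12.0 × 1.618⁴ = 82.24
Step 5: 12.0 × 1.618⁵ = 133.07
Step 6: 12.0 × 1.618⁶ = 215.30
Step 7: 12.0 × 1.618⁷ = 348.36
Step 8: 12.0 × 1.618⁸ = 563.65

12.00pt, 19.42pt, 31.42pt, 50.83pt, 82.24pt, 133.07pt, 215.30pt, 348.36pt, 563.65pt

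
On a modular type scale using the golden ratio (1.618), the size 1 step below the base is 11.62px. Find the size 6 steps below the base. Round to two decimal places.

The gap is -6 − (-1) = -5 steps, so the factor is 1.618^-5.
11.62 ÷ 1.618⁵ = 11.62 ÷ 11.08901 ≈ 1.048

1.05px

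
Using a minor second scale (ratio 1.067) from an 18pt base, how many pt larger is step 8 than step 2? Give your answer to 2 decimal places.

Step 2: 18.0 × 1.067² = 20.4928pt
Step 8: 18.0 × 1.067⁸ = 30.2404pt
Difference: 30.2404 − 20.4928 = 9.7476pt

9.75pt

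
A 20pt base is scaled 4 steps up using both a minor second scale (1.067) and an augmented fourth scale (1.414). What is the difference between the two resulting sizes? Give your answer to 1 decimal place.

Minor second: 20.0 × 1.067⁴ = 25.923pt
Augmented fourth: 20.0 × 1.414⁴ = 79.952pt
Difference: 79.952 − 25.923 = 54.029pt

54.0pt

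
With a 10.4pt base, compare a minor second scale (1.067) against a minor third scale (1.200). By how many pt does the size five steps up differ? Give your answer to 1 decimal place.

11.5pt

Minor second: 10.4 × 1.067⁵ = 14.383pt
Minor third: 10.4 × 1.200⁵ = 25.879pt
Difference: 25.879 − 14.383 = 11.496pt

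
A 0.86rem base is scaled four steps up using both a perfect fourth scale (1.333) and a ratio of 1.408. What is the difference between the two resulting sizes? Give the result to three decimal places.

0.665rem

Perfect fourth: 0.86 × 1.333⁴ = 2.71531rem
At 1.408: 0.86 × 1.408⁴ = 3.37994rem
Difference: 3.37994 − 2.71531 = 0.66463rem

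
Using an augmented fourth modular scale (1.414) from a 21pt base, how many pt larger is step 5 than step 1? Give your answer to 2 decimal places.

Step 1: 21.0 × 1.414 = 29.6940pt
Step 5: 21.0 × 1.414⁵ = 118.7043pt
Difference: 118.7043 − 29.6940 = 89.0103pt

89.01pt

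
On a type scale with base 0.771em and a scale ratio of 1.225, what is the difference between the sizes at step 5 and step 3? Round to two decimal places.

0.71em

Step 3: 0.771 × 1.225³ = 1.4173em
Step 5: 0.771 × 1.225⁵ = 2.1268em
Difference: 2.1268 − 1.4173 = 0.7095em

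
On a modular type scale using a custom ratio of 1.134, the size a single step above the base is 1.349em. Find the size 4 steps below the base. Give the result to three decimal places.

Moving from step +1 to step -4 is 5 steps down, so divide by r⁵.
1.349 ÷ 1.134⁵ = 1.349 ÷ 1.87528 ≈ 0.719

0.719em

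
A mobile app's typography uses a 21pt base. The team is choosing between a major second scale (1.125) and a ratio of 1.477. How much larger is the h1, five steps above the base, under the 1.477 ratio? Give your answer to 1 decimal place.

109.8pt

Major second: 21.0 × 1.125⁵ = 37.843pt
At 1.477: 21.0 × 1.477⁵ = 147.612pt
Difference: 147.612 − 37.843 = 109.769pt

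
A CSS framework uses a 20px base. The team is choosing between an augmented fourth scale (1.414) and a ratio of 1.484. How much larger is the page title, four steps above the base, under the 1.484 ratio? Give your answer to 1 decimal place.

Augmented fourth: 20.0 × 1.414⁴ = 79.952px
At 1.484: 20.0 × 1.484⁴ = 96.999px
Difference: 96.999 − 79.952 = 17.047px

17.0px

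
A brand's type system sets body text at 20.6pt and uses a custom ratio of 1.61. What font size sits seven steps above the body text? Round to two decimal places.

577.63pt

20.6 × 1.61⁷ = 20.6 × 28.04020 ≈ 577.63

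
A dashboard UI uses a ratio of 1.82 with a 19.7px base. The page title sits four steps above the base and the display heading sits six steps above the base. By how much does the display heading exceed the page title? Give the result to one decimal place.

Step 4: 19.7 × 1.82⁴ = 216.148px
Step 6: 19.7 × 1.82⁶ = 715.970px
Difference: 715.970 − 216.148 = 499.822px

499.8px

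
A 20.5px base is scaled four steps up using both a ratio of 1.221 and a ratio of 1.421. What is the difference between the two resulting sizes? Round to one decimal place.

38.0px

At 1.221: 20.5 × 1.221⁴ = 45.563px
At 1.421: 20.5 × 1.421⁴ = 83.585px
Difference: 83.585 − 45.563 = 38.022px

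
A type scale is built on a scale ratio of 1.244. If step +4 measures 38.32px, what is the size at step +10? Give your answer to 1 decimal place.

38.32 × 1.244⁶ = 38.32 × 3.70614 ≈ 142.019

142.0px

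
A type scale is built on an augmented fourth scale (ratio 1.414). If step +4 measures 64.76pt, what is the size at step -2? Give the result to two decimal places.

8.10pt

Moving from step +4 to step -2 is 6 steps down, so divide by r⁶.
64.76 ÷ 1.414⁶ = 64.76 ÷ 7.99275 ≈ 8.102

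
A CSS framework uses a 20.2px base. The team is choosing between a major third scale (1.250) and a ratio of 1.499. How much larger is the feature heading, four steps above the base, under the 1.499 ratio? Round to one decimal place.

Major third: 20.2 × 1.250⁴ = 49.316px
At 1.499: 20.2 × 1.499⁴ = 101.990px
Difference: 101.990 − 49.316 = 52.674px

52.7px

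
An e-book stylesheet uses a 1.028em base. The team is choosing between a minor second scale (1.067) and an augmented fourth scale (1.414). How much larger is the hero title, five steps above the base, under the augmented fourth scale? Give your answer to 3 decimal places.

4.389em

Minor second: 1.028 × 1.067⁵ = 1.42172em
Augmented fourth: 1.028 × 1.414⁵ = 5.81086em
Difference: 5.81086 − 1.42172 = 4.38914em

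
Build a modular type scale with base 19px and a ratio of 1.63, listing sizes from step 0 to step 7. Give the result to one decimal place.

Step 0: 19px
Step 1: 19.0 × 1.63 = 31.0
Step 2: 19.0 × 1.63² = 50.5
Step 3: 19.0 × 1.63³ = 82.3
Step 4: 19.0 × 1.63⁴ = 134.1
Step 5: 19.0 × 1.63⁵ = 218.6
Step 6: 19.0 × 1.63⁶ = 356.4
Step 7: 19.0 × 1.63⁷ = 580.9

19.0px, 31.0px, 50.5px, 82.3px, 134.1px, 218.6px, 356.4px, 580.9px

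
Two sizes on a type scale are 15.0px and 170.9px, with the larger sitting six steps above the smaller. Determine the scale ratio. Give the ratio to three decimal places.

r⁶ = 170.9 / 15.0, so r = (170.9/15.0)^(1/6).
r = 11.3933^(1/6) ≈ 1.5001

1.500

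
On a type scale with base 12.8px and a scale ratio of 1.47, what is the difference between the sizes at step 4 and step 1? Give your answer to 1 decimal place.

41.0px

Step 1: 12.8 × 1.47 = 18.816px
Step 4: 12.8 × 1.47⁴ = 59.769px
Difference: 59.769 − 18.816 = 40.953px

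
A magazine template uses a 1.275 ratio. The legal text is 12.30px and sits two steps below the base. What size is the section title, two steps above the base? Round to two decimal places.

32.50px

12.30 × 1.275⁴ = 12.30 × 2.64266 ≈ 32.505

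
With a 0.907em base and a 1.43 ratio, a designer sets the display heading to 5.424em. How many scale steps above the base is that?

1.43ⁿ = 5.424 / 0.907 = 5.9802
n = ln(5.9802) / ln(1.43) = 1.7884 / 0.3577 ≈ 5.00

5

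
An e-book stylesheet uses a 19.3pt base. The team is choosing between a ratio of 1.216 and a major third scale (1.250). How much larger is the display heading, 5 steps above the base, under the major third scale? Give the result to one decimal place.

7.6pt

At 1.216: 19.3 × 1.216⁵ = 51.313pt
Major third: 19.3 × 1.250⁵ = 58.899pt
Difference: 58.899 − 51.313 = 7.586pt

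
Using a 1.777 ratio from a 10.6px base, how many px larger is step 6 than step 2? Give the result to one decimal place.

300.3px

Step 2: 10.6 × 1.777² = 33.472px
Step 6: 10.6 × 1.777⁶ = 333.757px
Difference: 333.757 − 33.472 = 300.285px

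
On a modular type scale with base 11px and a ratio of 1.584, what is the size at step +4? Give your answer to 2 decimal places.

69.25px

Every step multiplies by the scale ratio.
11.0 × 1.584⁴ = 11.0 × 6.29536 ≈ 69.25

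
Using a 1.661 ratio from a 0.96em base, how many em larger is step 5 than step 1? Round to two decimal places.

10.54em

Step 1: 0.96 × 1.661 = 1.5946em
Step 5: 0.96 × 1.661⁵ = 12.1372em
Difference: 12.1372 − 1.5946 = 10.5426em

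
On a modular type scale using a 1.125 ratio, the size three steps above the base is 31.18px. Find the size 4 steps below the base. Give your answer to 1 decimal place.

Moving from step +3 to step -4 is 7 steps down, so divide by r⁷.
31.18 ÷ 1.125⁷ = 31.18 ÷ 2.28070 ≈ 13.671

13.7px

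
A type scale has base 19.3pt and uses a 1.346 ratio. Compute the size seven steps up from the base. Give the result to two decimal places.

Each step on a modular scale multiplies by the ratio, so the size n steps from the base is base × ratioⁿ.
19.3 × 1.346⁷ = 19.3 × 8.00415 ≈ 154.48

154.48pt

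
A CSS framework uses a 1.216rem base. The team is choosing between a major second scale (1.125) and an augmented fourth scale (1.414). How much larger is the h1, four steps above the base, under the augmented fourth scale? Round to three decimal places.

2.913rem

Major second: 1.216 × 1.125⁴ = 1.94780rem
Augmented fourth: 1.216 × 1.414⁴ = 4.86106rem
Difference: 4.86106 − 1.94780 = 2.91326rem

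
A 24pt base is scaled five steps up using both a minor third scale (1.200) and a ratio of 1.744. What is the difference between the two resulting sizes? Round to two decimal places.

Minor third: 24.0 × 1.200⁵ = 59.7197pt
At 1.744: 24.0 × 1.744⁵ = 387.2074pt
Difference: 387.2074 − 59.7197 = 327.4877pt

327.49pt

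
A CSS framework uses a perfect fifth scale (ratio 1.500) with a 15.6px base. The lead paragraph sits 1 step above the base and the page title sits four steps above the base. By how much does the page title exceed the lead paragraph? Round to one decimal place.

55.6px

Step 1: 15.6 × 1.500 = 23.400px
Step 4: 15.6 × 1.500⁴ = 78.975px
Difference: 78.975 − 23.400 = 55.575px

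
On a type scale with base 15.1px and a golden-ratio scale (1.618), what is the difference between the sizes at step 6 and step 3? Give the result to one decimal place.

207.0px

Step 3: 15.1 × 1.618³ = 63.961px
Step 6: 15.1 × 1.618⁶ = 270.924px
Difference: 270.924 − 63.961 = 206.963px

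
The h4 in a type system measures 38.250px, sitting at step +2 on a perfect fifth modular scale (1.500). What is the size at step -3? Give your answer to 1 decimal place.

5.0px

Moving from step +2 to step -3 is 5 steps down, so divide by r⁵.
38.250 ÷ 1.500⁵ = 38.250 ÷ 7.59375 ≈ 5.037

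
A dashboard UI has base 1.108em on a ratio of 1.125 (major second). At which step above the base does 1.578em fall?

1.125ⁿ = 1.578 / 1.108 = 1.4242
n = ln(1.4242) / ln(1.125) = 0.3536 / 0.1178 ≈ 3.00

3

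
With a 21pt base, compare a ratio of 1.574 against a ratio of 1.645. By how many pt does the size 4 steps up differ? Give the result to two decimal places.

24.88pt

At 1.574: 21.0 × 1.574⁴ = 128.8956pt
At 1.645: 21.0 × 1.645⁴ = 153.7740pt
Difference: 153.7740 − 128.8956 = 24.8784pt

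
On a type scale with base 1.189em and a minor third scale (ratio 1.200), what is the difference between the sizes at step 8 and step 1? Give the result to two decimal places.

3.69em

Step 1: 1.189 × 1.200 = 1.4268em
Step 8: 1.189 × 1.200⁸ = 5.1125em
Difference: 5.1125 − 1.4268 = 3.6857em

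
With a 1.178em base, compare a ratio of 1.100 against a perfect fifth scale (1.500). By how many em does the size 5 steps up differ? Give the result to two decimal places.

7.05em

At 1.100: 1.178 × 1.100⁵ = 1.8972em
Perfect fifth: 1.178 × 1.500⁵ = 8.9454em
Difference: 8.9454 − 1.8972 = 7.0482em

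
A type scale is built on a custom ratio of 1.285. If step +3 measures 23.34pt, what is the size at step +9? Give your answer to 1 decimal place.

Moving from step +3 to step +9 is 6 steps up, so multiply by r⁶.
23.34 × 1.285⁶ = 23.34 × 4.50214 ≈ 105.080

105.1pt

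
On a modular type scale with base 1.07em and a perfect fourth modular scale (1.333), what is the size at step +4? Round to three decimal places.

3.378em

Each step on a modular scale multiplies by the ratio, so the size n steps from the base is base × ratioⁿ.
1.07 × 1.333⁴ = 1.07 × 3.15733 ≈ 3.378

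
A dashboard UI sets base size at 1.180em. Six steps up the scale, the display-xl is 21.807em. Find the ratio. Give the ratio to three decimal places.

1.626

The ratio satisfies 1.180 × r⁶ = 21.807, so r = (21.807 / 1.180)^(1/6).
r = 18.4805^(1/6) ≈ 1.6260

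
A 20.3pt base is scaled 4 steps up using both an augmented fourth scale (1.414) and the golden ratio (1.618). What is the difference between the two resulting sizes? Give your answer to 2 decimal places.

Augmented fourth: 20.3 × 1.414⁴ = 81.1510pt
Golden ratio: 20.3 × 1.618⁴ = 139.1266pt
Difference: 139.1266 − 81.1510 = 57.9756pt

57.98pt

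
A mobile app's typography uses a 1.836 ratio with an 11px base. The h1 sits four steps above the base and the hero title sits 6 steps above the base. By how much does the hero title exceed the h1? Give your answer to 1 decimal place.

296.3px

Step 4: 11.0 × 1.836⁴ = 124.992px
Step 6: 11.0 × 1.836⁶ = 421.336px
Difference: 421.336 − 124.992 = 296.344px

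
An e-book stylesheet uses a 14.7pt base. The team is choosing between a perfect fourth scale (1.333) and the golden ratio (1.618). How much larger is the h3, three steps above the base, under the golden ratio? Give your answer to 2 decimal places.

27.45pt

Perfect fourth: 14.7 × 1.333³ = 34.8183pt
Golden ratio: 14.7 × 1.618³ = 62.2663pt
Difference: 62.2663 − 34.8183 = 27.4480pt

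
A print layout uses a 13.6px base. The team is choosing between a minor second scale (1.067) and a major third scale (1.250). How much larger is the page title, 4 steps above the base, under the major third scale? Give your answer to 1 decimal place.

15.6px

Minor second: 13.6 × 1.067⁴ = 17.628px
Major third: 13.6 × 1.250⁴ = 33.203px
Difference: 33.203 − 17.628 = 15.575px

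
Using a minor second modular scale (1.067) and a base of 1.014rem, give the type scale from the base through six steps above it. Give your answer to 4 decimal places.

1.0140rem, 1.0819rem, 1.1544rem, 1.2318rem, 1.3143rem, 1.4024rem, 1.4963rem

Step 0: 1.014rem
Step 1: 1.014 × 1.067 = 1.0819
Step 2: 1.014 × 1.067² = 1.1544
Step 3: 1.014 × 1.067³ = 1.2318
Step 4: 1.014 × 1.067⁴ = 1.3143
Step 5: 1.014 × 1.067⁵ = 1.4024
Step 6: 1.014 × 1.067⁶ = 1.4963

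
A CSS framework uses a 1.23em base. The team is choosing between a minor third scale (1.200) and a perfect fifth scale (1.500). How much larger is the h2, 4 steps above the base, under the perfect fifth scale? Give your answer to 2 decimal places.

Minor third: 1.23 × 1.200⁴ = 2.5505em
Perfect fifth: 1.23 × 1.500⁴ = 6.2269em
Difference: 6.2269 − 2.5505 = 3.6764em

3.68em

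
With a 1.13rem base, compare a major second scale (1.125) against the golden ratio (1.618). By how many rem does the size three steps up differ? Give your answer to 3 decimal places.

3.178rem

Major second: 1.13 × 1.125³ = 1.60893rem
Golden ratio: 1.13 × 1.618³ = 4.78646rem
Difference: 4.78646 − 1.60893 = 3.17753rem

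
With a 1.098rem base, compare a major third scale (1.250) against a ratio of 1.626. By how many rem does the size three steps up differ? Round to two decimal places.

Major third: 1.098 × 1.250³ = 2.1445rem
At 1.626: 1.098 × 1.626³ = 4.7202rem
Difference: 4.7202 − 2.1445 = 2.5757rem

2.58rem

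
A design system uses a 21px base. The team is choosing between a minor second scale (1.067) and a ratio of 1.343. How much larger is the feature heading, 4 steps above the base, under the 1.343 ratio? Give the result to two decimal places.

Minor second: 21.0 × 1.067⁴ = 27.2193px
At 1.343: 21.0 × 1.343⁴ = 68.3161px
Difference: 68.3161 − 27.2193 = 41.0968px

41.10px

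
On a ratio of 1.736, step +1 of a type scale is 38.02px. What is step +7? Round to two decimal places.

1040.66px

The gap is 7 − (1) = 6 steps, so the factor is 1.736^6.
38.02 × 1.736⁶ = 38.02 × 27.37148 ≈ 1040.664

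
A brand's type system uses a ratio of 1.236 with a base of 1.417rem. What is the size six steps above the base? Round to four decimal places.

1.417 × 1.236⁶ = 1.417 × 3.56542 ≈ 5.0522

5.0522rem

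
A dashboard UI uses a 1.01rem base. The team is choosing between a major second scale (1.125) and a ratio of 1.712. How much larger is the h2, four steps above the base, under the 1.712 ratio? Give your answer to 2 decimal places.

7.06rem

Major second: 1.01 × 1.125⁴ = 1.6178rem
At 1.712: 1.01 × 1.712⁴ = 8.6763rem
Difference: 8.6763 − 1.6178 = 7.0585rem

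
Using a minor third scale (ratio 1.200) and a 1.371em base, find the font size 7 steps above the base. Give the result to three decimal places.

4.913em

1.371 × 1.200⁷ = 1.371 × 3.58318 ≈ 4.913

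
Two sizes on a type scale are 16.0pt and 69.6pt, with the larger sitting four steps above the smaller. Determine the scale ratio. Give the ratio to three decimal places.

1.444

The ratio satisfies 16.0 × r⁴ = 69.6, so r = (69.6 / 16.0)^(1/4).
r = 4.3500^(1/4) ≈ 1.4442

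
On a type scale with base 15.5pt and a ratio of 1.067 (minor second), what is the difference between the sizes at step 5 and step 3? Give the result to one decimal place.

2.6pt

Step 3: 15.5 × 1.067³ = 18.829pt
Step 5: 15.5 × 1.067⁵ = 21.436pt
Difference: 21.436 − 18.829 = 2.607pt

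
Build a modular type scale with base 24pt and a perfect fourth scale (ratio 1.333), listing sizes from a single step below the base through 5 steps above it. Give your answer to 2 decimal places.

18.00pt, 24.00pt, 31.99pt, 42.65pt, 56.85pt, 75.78pt, 101.01pt

Step -1: 24.0 ÷ 1.333 = 18.00
Step 0: 24pt
Step 1: 24.0 × 1.333 = 31.99
Step 2: 24.0 × 1.333² = 42.65
Step 3: 24.0 × 1.333³ = 56.85
Step 4: 24.0 × 1.333⁴ = 75.78
Step 5: 24.0 × 1.333⁵ = 101.01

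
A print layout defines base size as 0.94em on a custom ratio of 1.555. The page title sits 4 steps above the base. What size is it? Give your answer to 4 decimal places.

0.94 × 1.555⁴ = 0.94 × 5.84684 ≈ 5.4960

5.4960em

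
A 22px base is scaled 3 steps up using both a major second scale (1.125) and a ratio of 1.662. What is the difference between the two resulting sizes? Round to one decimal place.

69.7px

Major second: 22.0 × 1.125³ = 31.324px
At 1.662: 22.0 × 1.662³ = 100.999px
Difference: 100.999 − 31.324 = 69.675px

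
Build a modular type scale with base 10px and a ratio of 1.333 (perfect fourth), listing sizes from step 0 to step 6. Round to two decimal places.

10.00px, 13.33px, 17.77px, 23.69px, 31.57px, 42.09px, 56.10px

Step 0: 10px
Step 1: 10.0 × 1.333 = 13.33
Step 2: 10.0 × 1.333² = 17.77
Step 3: 10.0 × 1.333³ = 23.69
Step 4: 10.0 × 1.333⁴ = 31.57
Step 5: 10.0 × 1.333⁵ = 42.09
Step 6: 10.0 × 1.333⁶ = 56.10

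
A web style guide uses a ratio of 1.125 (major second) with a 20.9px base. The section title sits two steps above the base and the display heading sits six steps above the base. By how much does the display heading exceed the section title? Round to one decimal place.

Step 2: 20.9 × 1.125² = 26.452px
Step 6: 20.9 × 1.125⁶ = 42.370px
Difference: 42.370 − 26.452 = 15.918px

15.9px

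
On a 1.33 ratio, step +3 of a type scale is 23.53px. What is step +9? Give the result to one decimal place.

The gap is 9 − (3) = 6 steps, so the factor is 1.33^6.
23.53 × 1.33⁶ = 23.53 × 5.53490 ≈ 130.236

130.2px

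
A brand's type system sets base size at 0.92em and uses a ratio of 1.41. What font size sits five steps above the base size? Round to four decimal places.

5.1272em

0.92 × 1.41⁵ = 0.92 × 5.57308 ≈ 5.1272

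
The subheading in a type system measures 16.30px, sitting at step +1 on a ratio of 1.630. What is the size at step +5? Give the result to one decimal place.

16.30 × 1.630⁴ = 16.30 × 7.05912 ≈ 115.064

115.1px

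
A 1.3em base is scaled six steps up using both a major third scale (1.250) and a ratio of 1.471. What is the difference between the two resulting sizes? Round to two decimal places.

Major third: 1.3 × 1.250⁶ = 4.9591em
At 1.471: 1.3 × 1.471⁶ = 13.1710em
Difference: 13.1710 − 4.9591 = 8.2119em

8.21em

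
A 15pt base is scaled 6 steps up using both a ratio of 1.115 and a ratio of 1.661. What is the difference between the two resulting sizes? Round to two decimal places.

286.18pt

At 1.115: 15.0 × 1.115⁶ = 28.8231pt
At 1.661: 15.0 × 1.661⁶ = 314.9989pt
Difference: 314.9989 − 28.8231 = 286.1758pt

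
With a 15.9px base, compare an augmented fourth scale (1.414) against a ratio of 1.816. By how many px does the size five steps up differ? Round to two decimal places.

224.16px

Augmented fourth: 15.9 × 1.414⁵ = 89.8761px
At 1.816: 15.9 × 1.816⁵ = 314.0338px
Difference: 314.0338 − 89.8761 = 224.1577px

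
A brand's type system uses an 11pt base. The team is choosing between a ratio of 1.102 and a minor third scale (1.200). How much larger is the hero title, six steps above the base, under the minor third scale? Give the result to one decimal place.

13.1pt

At 1.102: 11.0 × 1.102⁶ = 19.701pt
Minor third: 11.0 × 1.200⁶ = 32.846pt
Difference: 32.846 − 19.701 = 13.145pt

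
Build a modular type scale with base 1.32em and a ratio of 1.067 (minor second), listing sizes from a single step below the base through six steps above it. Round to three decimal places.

1.237em, 1.320em, 1.408em, 1.503em, 1.603em, 1.711em, 1.826em, 1.948em

Step -1: 1.32 ÷ 1.067 = 1.237
Step 0: 1.32em
Step 1: 1.32 × 1.067 = 1.408
Step 2: 1.32 × 1.067² = 1.503
Step 3: 1.32 × 1.067³ = 1.603
Step 4: 1.32 × 1.067⁴ = 1.711
Step 5: 1.32 × 1.067⁵ = 1.826
Step 6: 1.32 × 1.067⁶ = 1.948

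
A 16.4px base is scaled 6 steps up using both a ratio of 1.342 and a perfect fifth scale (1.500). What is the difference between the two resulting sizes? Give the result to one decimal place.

91.0px

At 1.342: 16.4 × 1.342⁶ = 95.799px
Perfect fifth: 16.4 × 1.500⁶ = 186.806px
Difference: 186.806 − 95.799 = 91.007px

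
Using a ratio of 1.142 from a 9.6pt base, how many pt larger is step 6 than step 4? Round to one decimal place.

Step 4: 9.6 × 1.142⁴ = 16.328pt
Step 6: 9.6 × 1.142⁶ = 21.295pt
Difference: 21.295 − 16.328 = 4.967pt

5.0pt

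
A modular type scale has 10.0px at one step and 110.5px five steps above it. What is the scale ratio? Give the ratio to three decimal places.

The ratio satisfies 10.0 × r⁵ = 110.5, so r = (110.5 / 10.0)^(1/5).
r = 11.0500^(1/5) ≈ 1.6169

1.617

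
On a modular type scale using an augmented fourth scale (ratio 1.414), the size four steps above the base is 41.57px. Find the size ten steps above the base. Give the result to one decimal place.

The gap is 10 − (4) = 6 steps, so the factor is 1.414^6.
41.57 × 1.414⁶ = 41.57 × 7.99275 ≈ 332.259

332.3px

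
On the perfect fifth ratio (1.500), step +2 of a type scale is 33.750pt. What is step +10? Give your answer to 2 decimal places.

864.98pt

Moving from step +2 to step +10 is 8 steps up, so multiply by r⁸.
33.750 × 1.500⁸ = 33.750 × 25.62891 ≈ 864.976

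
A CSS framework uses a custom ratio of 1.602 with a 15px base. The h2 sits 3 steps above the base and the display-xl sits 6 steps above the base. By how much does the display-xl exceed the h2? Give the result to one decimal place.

Step 3: 15.0 × 1.602³ = 61.671px
Step 6: 15.0 × 1.602⁶ = 253.552px
Difference: 253.552 − 61.671 = 191.881px

191.9px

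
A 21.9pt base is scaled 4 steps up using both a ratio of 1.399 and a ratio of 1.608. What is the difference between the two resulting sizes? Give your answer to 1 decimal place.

62.5pt

At 1.399: 21.9 × 1.399⁴ = 83.891pt
At 1.608: 21.9 × 1.608⁴ = 146.416pt
Difference: 146.416 − 83.891 = 62.525pt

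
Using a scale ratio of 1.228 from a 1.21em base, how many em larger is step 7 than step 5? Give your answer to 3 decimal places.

Step 5: 1.21 × 1.228⁵ = 3.37891em
Step 7: 1.21 × 1.228⁷ = 5.09535em
Difference: 5.09535 − 3.37891 = 1.71644em

1.716em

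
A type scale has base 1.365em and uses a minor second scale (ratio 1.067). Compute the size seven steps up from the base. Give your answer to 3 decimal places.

2.149em

Each step on a modular scale multiplies by the ratio, so the size n steps from the base is base × ratioⁿ.
1.365 × 1.067⁷ = 1.365 × 1.57453 ≈ 2.149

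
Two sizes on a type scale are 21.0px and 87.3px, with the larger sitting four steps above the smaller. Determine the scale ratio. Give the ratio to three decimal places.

The ratio satisfies 21.0 × r⁴ = 87.3, so r = (87.3 / 21.0)^(1/4).
r = 4.1571^(1/4) ≈ 1.4279

1.428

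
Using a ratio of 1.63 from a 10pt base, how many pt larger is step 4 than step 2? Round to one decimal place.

Step 2: 10.0 × 1.63² = 26.569pt
Step 4: 10.0 × 1.63⁴ = 70.591pt
Difference: 70.591 − 26.569 = 44.022pt

44.0pt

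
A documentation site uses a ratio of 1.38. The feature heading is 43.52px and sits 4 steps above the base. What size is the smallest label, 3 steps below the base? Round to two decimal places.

Moving from step +4 to step -3 is 7 steps down, so divide by r⁷.
43.52 ÷ 1.38⁷ = 43.52 ÷ 9.53133 ≈ 4.566

4.57px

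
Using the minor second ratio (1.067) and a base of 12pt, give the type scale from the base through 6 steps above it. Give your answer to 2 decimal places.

12.00pt, 12.80pt, 13.66pt, 14.58pt, 15.55pt, 16.60pt, 17.71pt

Step 0: 12pt
Step 1: 12.0 × 1.067 = 12.80
Step 2: 12.0 × 1.067² = 13.66
Step 3: 12.0 × 1.067³ = 14.58
Step 4: 12.0 × 1.067⁴ = 15.55
Step 5: 12.0 × 1.067⁵ = 16.60
Step 6: 12.0 × 1.067⁶ = 17.71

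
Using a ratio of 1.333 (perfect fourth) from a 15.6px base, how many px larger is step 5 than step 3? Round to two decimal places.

Step 3: 15.6 × 1.333³ = 36.9501px
Step 5: 15.6 × 1.333⁵ = 65.6561px
Difference: 65.6561 − 36.9501 = 28.7060px

28.71px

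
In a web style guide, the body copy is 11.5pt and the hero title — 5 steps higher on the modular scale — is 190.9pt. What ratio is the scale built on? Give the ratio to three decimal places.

The ratio satisfies 11.5 × r⁵ = 190.9, so r = (190.9 / 11.5)^(1/5).
r = 16.6000^(1/5) ≈ 1.7540

1.754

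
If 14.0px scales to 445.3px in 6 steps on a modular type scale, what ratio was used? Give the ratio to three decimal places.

r⁶ = 445.3 / 14.0, so r = (445.3/14.0)^(1/6).
r = 31.8071^(1/6) ≈ 1.7800

1.780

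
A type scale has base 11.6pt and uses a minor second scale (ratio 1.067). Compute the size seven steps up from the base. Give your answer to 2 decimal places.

A modular type scale is a geometric sequence: sizeₙ = base × rⁿ.
11.6 × 1.067⁷ = 11.6 × 1.57453 ≈ 18.26

18.26pt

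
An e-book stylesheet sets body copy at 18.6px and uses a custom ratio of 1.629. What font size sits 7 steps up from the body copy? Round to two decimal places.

566.19px

18.6 × 1.629⁷ = 18.6 × 30.44021 ≈ 566.19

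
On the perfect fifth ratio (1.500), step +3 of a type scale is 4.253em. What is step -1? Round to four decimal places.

0.8401em

4.253 ÷ 1.500⁴ = 4.253 ÷ 5.06250 ≈ 0.8401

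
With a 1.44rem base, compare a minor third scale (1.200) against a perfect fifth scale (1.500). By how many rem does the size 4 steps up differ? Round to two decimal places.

4.30rem

Minor third: 1.44 × 1.200⁴ = 2.9860rem
Perfect fifth: 1.44 × 1.500⁴ = 7.2900rem
Difference: 7.2900 − 2.9860 = 4.3040rem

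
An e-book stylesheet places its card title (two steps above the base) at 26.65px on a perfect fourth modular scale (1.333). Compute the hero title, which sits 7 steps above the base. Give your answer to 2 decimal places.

Moving from step +2 to step +7 is 5 steps up, so multiply by r⁵.
26.65 × 1.333⁵ = 26.65 × 4.20873 ≈ 112.163

112.16px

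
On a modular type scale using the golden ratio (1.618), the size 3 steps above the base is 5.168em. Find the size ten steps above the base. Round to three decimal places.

Moving from step +3 to step +10 is 7 steps up, so multiply by r⁷.
5.168 × 1.618⁷ = 5.168 × 29.03017 ≈ 150.028

150.028em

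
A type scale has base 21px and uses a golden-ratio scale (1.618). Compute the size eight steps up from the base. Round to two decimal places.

21.0 × 1.618⁸ = 21.0 × 46.97082 ≈ 986.39

986.39px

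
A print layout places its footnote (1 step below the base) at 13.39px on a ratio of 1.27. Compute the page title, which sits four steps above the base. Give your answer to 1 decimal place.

44.2px

13.39 × 1.27⁵ = 13.39 × 3.30384 ≈ 44.238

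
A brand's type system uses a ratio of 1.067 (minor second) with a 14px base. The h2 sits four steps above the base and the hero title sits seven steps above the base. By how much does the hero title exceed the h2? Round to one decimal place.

3.9px

Step 4: 14.0 × 1.067⁴ = 18.146px
Step 7: 14.0 × 1.067⁷ = 22.043px
Difference: 22.043 − 18.146 = 3.897px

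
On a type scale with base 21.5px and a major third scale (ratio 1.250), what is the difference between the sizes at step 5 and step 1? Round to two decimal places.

38.74px

Step 1: 21.5 × 1.250 = 26.8750px
Step 5: 21.5 × 1.250⁵ = 65.6128px
Difference: 65.6128 − 26.8750 = 38.7378px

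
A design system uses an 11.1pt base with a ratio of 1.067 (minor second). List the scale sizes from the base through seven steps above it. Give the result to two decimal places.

11.10pt, 11.84pt, 12.64pt, 13.48pt, 14.39pt, 15.35pt, 16.38pt, 17.48pt

Step 0: 11.1pt
Step 1: 11.1 × 1.067 = 11.84
Step 2: 11.1 × 1.067² = 12.64
Step 3: 11.1 × 1.067³ = 13.48
Step 4: 11.1 × 1.067⁴ = 14.39
Step 5: 11.1 × 1.067⁵ = 15.35
Step 6: 11.1 × 1.067⁶ = 16.38
Step 7: 11.1 × 1.067⁷ = 17.48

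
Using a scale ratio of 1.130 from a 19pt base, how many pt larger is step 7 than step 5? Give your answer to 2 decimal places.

9.69pt

Step 5: 19.0 × 1.130⁵ = 35.0063pt
Step 7: 19.0 × 1.130⁷ = 44.6995pt
Difference: 44.6995 − 35.0063 = 9.6932pt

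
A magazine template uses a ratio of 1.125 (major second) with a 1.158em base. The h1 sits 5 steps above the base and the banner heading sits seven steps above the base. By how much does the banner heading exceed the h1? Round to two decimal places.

0.55em

Step 5: 1.158 × 1.125⁵ = 2.0868em
Step 7: 1.158 × 1.125⁷ = 2.6410em
Difference: 2.6410 − 2.0868 = 0.5542em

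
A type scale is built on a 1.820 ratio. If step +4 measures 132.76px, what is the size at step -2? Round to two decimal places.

132.76 ÷ 1.820⁶ = 132.76 ÷ 36.34363 ≈ 3.653

3.65px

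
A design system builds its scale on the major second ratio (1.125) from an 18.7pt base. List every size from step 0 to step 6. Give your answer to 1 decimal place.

18.7pt, 21.0pt, 23.7pt, 26.6pt, 30.0pt, 33.7pt, 37.9pt

Step 0: 18.7pt
Step 1: 18.7 × 1.125 = 21.0
Step 2: 18.7 × 1.125² = 23.7
Step 3: 18.7 × 1.125³ = 26.6
Step 4: 18.7 × 1.125⁴ = 30.0
Step 5: 18.7 × 1.125⁵ = 33.7
Step 6: 18.7 × 1.125⁶ = 37.9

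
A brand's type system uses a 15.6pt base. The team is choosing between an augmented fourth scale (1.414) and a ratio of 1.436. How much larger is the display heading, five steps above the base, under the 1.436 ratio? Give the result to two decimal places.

7.08pt

Augmented fourth: 15.6 × 1.414⁵ = 88.1803pt
At 1.436: 15.6 × 1.436⁵ = 95.2570pt
Difference: 95.2570 − 88.1803 = 7.0767pt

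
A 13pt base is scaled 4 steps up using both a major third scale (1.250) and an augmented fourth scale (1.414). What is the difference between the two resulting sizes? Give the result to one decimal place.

20.2pt

Major third: 13.0 × 1.250⁴ = 31.738pt
Augmented fourth: 13.0 × 1.414⁴ = 51.969pt
Difference: 51.969 − 31.738 = 20.231pt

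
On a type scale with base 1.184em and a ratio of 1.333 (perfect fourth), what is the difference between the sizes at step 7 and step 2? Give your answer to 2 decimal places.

6.75em

Step 2: 1.184 × 1.333² = 2.1038em
Step 7: 1.184 × 1.333⁷ = 8.8545em
Difference: 8.8545 − 2.1038 = 6.7507em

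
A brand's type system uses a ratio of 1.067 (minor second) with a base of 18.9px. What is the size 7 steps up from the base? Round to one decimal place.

29.8px

A modular type scale is a geometric sequence: sizeₙ = base × rⁿ.
18.9 × 1.067⁷ = 18.9 × 1.57453 ≈ 29.76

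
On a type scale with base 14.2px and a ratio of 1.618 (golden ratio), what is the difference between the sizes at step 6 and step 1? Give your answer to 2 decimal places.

231.80px

Step 1: 14.2 × 1.618 = 22.9756px
Step 6: 14.2 × 1.618⁶ = 254.7765px
Difference: 254.7765 − 22.9756 = 231.8009px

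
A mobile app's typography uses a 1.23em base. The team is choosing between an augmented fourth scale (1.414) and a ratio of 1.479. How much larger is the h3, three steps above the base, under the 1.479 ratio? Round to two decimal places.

0.50em

Augmented fourth: 1.23 × 1.414³ = 3.4774em
At 1.479: 1.23 × 1.479³ = 3.9793em
Difference: 3.9793 − 3.4774 = 0.5019em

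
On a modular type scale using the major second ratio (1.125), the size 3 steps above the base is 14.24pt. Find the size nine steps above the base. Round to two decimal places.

14.24 × 1.125⁶ = 14.24 × 2.02729 ≈ 28.869

28.87pt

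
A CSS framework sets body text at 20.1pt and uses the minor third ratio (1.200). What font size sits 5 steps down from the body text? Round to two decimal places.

8.08pt

A modular type scale is a geometric sequence: sizeₙ = base × rⁿ.
20.1 ÷ 1.200⁵ = 20.1 ÷ 2.48832 ≈ 8.08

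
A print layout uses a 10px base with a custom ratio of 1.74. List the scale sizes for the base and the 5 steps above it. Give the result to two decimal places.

Step 0: 10px
Step 1: 10.0 × 1.74 = 17.40
Step 2: 10.0 × 1.74² = 30.28
Step 3: 10.0 × 1.74³ = 52.68
Step 4: 10.0 × 1.74⁴ = 91.66
Step 5: 10.0 × 1.74⁵ = 159.49

10.00px, 17.40px, 30.28px, 52.68px, 91.66px, 159.49px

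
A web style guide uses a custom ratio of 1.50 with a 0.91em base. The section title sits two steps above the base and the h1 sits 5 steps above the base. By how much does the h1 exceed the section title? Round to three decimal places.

4.863em

Step 2: 0.91 × 1.50² = 2.04750em
Step 5: 0.91 × 1.50⁵ = 6.91031em
Difference: 6.91031 − 2.04750 = 4.86281em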